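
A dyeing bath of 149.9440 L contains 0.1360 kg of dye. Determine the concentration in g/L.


Formula: Conc = dye_mass(kg) / volume(L) * 1000
Substituting: Conc = 0.1360 / 149.9440 * 1000
Result: 0.9070 g/L


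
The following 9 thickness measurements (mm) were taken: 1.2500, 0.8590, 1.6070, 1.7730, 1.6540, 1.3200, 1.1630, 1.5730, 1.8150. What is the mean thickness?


Formula: Average = sum / n
Substituting: Average = 13.0140 / 9
Result: 1.4460 mm


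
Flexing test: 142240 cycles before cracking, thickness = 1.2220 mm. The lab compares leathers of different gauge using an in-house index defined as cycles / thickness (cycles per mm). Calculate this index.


Formula: Index = cycles / thickness
Substituting: Index = 142240 / 1.2220
Result: 116399.3453 cycles/mm


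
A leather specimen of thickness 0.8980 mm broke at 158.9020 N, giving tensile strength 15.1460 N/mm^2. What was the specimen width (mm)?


Formula: w = F / (TS * t)
Substituting: w = 158.9020 / (15.1460 * 0.8980)
Result: 11.6830 mm


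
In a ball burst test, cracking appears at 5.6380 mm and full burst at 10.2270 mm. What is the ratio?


Formula: Ratio = crack / burst
Substituting: Ratio = 5.6380 / 10.2270
Result: 0.5513


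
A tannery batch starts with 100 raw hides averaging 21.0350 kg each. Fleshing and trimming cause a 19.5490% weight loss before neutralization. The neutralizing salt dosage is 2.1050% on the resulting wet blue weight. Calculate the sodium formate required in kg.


Total_raw = N * avg_wt = 100 * 21.0350 = 2103.5000 kg
Substrate = Total_raw * (1 - loss/100) = 2103.5000 * (1 - 19.5490/100) = 1692.2868 kg
Neutralizer = Substrate * pct / 100 = 1692.2868 * 2.1050 / 100 = 35.6226 kg


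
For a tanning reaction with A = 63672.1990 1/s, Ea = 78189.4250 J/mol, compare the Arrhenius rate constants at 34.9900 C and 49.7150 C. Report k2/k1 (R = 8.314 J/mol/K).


T1 = 34.9900 + 273.15 = 308.1400 K; T2 = 49.7150 + 273.15 = 322.8650 K
k1 = A * exp(-Ea/(R*T1)) = 63672.1990 * exp(-78189.4250/(8.314*308.1400)) = 3.5409e-09 1/s
k2 = A * exp(-Ea/(R*T2)) = 63672.1990 * exp(-78189.4250/(8.314*322.8650)) = 1.4244e-08 1/s
k2/k1 = 1.4244e-08 / 3.5409e-09 = 4.0227


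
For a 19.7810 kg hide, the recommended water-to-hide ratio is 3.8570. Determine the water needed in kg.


Formula: Water = hide_weight * ratio
Substituting: Water = 19.7810 * 3.8570
Result: 76.2953 kg


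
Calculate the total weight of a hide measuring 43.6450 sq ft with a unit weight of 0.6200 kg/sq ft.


Formula: Weight = area * weight_per_sqft
Substituting: Weight = 43.6450 * 0.6200
Result: 27.0599 kg


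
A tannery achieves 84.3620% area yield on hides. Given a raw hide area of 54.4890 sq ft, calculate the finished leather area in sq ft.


Formula: finished = raw * yield / 100
Substituting: finished = 54.4890 * 84.3620 / 100
Result: 45.9680 sq ft


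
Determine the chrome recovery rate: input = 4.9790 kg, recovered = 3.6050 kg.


Formula: Recovery = recovered / input * 100
Substituting: Recovery = 3.6050 / 4.9790 * 100
Result: 72.4041 %


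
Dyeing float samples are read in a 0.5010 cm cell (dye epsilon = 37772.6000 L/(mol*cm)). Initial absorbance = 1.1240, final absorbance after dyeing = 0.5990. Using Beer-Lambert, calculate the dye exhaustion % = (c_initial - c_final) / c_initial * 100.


c_initial = A_i / (epsilon * l) = 1.1240 / (37772.6000 * 0.5010) = 5.9395e-05 mol/L
c_final = A_f / (epsilon * l) = 0.5990 / (37772.6000 * 0.5010) = 3.1653e-05 mol/L
Exhaustion = (c_initial - c_final) / c_initial * 100 = (5.9395e-05 - 3.1653e-05) / 5.9395e-05 * 100 = 46.7082 %


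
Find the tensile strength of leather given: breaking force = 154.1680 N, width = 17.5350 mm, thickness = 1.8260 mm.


Formula: TS = force / (width * thickness)
Substituting: TS = 154.1680 / (17.5350 * 1.8260)
Result: 4.8149 N/mm^2


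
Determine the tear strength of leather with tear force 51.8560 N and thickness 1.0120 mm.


Formula: Tear strength = force / thickness
Substituting: Tear strength = 51.8560 / 1.0120
Result: 51.2411 N/mm


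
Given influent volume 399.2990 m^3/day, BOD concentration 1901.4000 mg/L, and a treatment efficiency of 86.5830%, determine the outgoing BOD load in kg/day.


Load_in = volume * conc / 1000 = 399.2990 * 1901.4000 / 1000 = 759.2271 kg/day
Removed = Load_in * eff / 100 = 759.2271 * 86.5830 / 100 = 657.3616 kg/day
Load_out = Load_in - Removed = 759.2271 - 657.3616 = 101.8655 kg/day


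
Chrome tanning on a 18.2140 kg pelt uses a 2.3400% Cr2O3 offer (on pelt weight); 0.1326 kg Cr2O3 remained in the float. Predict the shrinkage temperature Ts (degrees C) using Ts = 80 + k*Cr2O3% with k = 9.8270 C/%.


Offered = pelt * offer_pct / 100 = 18.2140 * 2.3400 / 100 = 0.4262 kg
Uptake = offered - residual = 0.4262 - 0.1326 = 0.2936 kg
Cr2O3% on pelt = uptake / pelt * 100 = 0.2936 / 18.2140 * 100 = 1.6120 %
Ts = 80 + k * Cr2O3% = 80 + 9.8270 * 1.6120 = 95.8410 C


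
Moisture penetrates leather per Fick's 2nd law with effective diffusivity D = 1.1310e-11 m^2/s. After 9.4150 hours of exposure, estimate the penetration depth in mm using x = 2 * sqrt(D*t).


t = 9.4150 hr * 3600 = 33894.0000 s
D * t = 1.1310e-11 * 33894.0000 = 3.8334e-07
x = 2 * sqrt(D*t) = 2 * sqrt(3.8334e-07) = 0.00123829 m = 1.2383 mm


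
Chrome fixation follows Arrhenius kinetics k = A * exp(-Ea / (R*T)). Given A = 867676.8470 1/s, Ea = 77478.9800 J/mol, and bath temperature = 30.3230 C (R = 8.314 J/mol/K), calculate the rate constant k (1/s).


T_K = T_C + 273.15 = 30.3230 + 273.15 = 303.4730 K
exponent = -Ea / (R * T_K) = -77478.9800 / (8.314 * 303.4730) = -30.7082
k = A * exp(exponent) = 867676.8470 * exp(-30.7082) = 3.9992e-08 1/s


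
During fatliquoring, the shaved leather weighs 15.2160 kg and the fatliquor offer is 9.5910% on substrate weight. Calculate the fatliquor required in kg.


Formula: Fat = substrate * pct / 100
Substituting: Fat = 15.2160 * 9.5910 / 100
Result: 1.4594 kg


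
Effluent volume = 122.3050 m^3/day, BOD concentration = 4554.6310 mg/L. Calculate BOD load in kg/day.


Formula: BOD_load = volume * conc / 1000
Substituting: BOD_load = 122.3050 * 4554.6310 / 1000
Result: 557.0541 kg/day


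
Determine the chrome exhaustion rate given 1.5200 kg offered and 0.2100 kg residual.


Formula: Uptake = (offered - residual) / offered * 100
Substituting: Uptake = (1.5200 - 0.2100) / 1.5200 * 100
Result: 86.1842 %


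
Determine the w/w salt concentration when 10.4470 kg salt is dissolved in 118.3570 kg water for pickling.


Formula: Conc = salt / (water + salt) * 100
Substituting: Conc = 10.4470 / (118.3570 + 10.4470) * 100
Result: 8.1108 %


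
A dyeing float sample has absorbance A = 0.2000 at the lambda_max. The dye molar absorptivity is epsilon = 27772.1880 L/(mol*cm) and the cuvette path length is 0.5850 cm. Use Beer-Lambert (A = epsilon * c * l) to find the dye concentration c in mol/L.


Formula: c = A / (epsilon * l)
Substituting: c = 0.2000 / (27772.1880 * 0.5850)
Result: 1.2310e-05 mol/L


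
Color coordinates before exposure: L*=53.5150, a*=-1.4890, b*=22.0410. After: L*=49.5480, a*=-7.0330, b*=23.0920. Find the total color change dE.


dL = -3.9670, da = -5.5440, db = 1.0510
dE = sqrt((-3.9670)^2 + (-5.5440)^2 + 1.0510^2) = 6.8977


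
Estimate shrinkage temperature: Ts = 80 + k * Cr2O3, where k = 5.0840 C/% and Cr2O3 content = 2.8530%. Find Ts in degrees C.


Formula: Ts = 80 + k * Cr2O3
Substituting: Ts = 80 + 5.0840 * 2.8530
Result: 94.5047 C


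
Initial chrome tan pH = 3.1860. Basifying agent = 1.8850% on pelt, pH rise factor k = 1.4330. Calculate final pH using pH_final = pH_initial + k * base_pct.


Formula: pH_final = pH_initial + k * base_pct
Substituting: pH_final = 3.1860 + 1.4330 * 1.8850
Result: 5.8872


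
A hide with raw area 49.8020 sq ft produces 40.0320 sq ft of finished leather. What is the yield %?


Formula: Yield = finished / raw * 100
Substituting: Yield = 40.0320 / 49.8020 * 100
Result: 80.3823 %


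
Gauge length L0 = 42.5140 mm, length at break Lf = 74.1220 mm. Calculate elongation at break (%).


Formula: Elongation = (Lf - L0) / L0 * 100
Substituting: Elongation = (74.1220 - 42.5140) / 42.5140 * 100
Result: 74.3473 %


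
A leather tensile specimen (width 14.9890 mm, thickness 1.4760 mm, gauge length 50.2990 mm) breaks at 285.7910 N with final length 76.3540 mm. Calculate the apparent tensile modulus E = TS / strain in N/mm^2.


TS = F / (w * t) = 285.7910 / (14.9890 * 1.4760) = 12.9178 N/mm^2
strain = (Lf - L0) / L0 = (76.3540 - 50.2990) / 50.2990 = 0.5180
E = TS / strain = 12.9178 / 0.5180 = 24.9378 N/mm^2


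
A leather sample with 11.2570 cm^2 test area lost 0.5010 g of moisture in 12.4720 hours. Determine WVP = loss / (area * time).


Formula: WVP = loss / (area * time)
Substituting: WVP = 0.5010 / (11.2570 * 12.4720)
Result: 0.00356844 g/(cm^2*hr)


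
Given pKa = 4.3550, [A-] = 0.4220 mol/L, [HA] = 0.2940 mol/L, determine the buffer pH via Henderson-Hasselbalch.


ratio = [A-] / [HA] = 0.4220 / 0.2940 = 1.4354
log10(ratio) = 0.1570
pH = pKa + log10(ratio) = 4.3550 + 0.1570 = 4.5120


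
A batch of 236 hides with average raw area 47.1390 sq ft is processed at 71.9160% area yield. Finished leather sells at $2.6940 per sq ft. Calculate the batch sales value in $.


Raw_total = N * avg_area = 236 * 47.1390 = 11124.8040 sq ft
Finished = Raw_total * yield / 100 = 11124.8040 * 71.9160 / 100 = 8000.5140 sq ft
Value = Finished * price = 8000.5140 * 2.6940 = 21553.3848 $


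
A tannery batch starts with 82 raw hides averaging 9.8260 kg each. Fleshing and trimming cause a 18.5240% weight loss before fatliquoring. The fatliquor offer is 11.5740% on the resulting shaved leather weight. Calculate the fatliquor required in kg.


Total_raw = N * avg_wt = 82 * 9.8260 = 805.7320 kg
Substrate = Total_raw * (1 - loss/100) = 805.7320 * (1 - 18.5240/100) = 656.4782 kg
Fat = Substrate * pct / 100 = 656.4782 * 11.5740 / 100 = 75.9808 kg


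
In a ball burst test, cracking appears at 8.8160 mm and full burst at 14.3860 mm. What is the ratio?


Formula: Ratio = crack / burst
Substituting: Ratio = 8.8160 / 14.3860
Result: 0.6128


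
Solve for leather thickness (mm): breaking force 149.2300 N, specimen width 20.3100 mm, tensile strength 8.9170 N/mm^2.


Formula: t = F / (TS * w)
Substituting: t = 149.2300 / (8.9170 * 20.3100)
Result: 0.8240 mm


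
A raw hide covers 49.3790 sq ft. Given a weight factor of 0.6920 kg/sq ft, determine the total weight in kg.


Formula: Weight = area * weight_per_sqft
Substituting: Weight = 49.3790 * 0.6920
Result: 34.1703 kg


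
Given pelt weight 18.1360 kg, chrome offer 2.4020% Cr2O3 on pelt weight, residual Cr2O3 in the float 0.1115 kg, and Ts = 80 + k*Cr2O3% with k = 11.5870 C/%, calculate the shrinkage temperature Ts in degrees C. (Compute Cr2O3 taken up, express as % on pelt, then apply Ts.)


Offered = pelt * offer_pct / 100 = 18.1360 * 2.4020 / 100 = 0.4356 kg
Uptake = offered - residual = 0.4356 - 0.1115 = 0.3241 kg
Cr2O3% on pelt = uptake / pelt * 100 = 0.3241 / 18.1360 * 100 = 1.7872 %
Ts = 80 + k * Cr2O3% = 80 + 11.5870 * 1.7872 = 100.7083 C


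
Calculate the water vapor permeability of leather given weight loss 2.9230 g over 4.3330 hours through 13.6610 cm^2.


Formula: WVP = loss / (area * time)
Substituting: WVP = 2.9230 / (13.6610 * 4.3330)
Result: 0.0493807 g/(cm^2*hr)


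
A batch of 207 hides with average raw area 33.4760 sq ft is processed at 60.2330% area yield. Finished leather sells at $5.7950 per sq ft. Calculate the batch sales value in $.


Raw_total = N * avg_area = 207 * 33.4760 = 6929.5320 sq ft
Finished = Raw_total * yield / 100 = 6929.5320 * 60.2330 / 100 = 4173.8650 sq ft
Value = Finished * price = 4173.8650 * 5.7950 = 24187.5477 $


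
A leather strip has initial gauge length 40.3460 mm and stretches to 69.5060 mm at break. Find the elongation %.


Formula: Elongation = (Lf - L0) / L0 * 100
Substituting: Elongation = (69.5060 - 40.3460) / 40.3460 * 100
Result: 72.2748 %


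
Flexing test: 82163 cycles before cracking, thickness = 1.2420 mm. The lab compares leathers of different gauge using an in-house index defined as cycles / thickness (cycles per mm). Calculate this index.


Formula: Index = cycles / thickness
Substituting: Index = 82163 / 1.2420
Result: 66153.7842 cycles/mm


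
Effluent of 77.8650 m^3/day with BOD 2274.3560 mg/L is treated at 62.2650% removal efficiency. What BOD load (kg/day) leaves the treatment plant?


Load_in = volume * conc / 1000 = 77.8650 * 2274.3560 / 1000 = 177.0927 kg/day
Removed = Load_in * eff / 100 = 177.0927 * 62.2650 / 100 = 110.2668 kg/day
Load_out = Load_in - Removed = 177.0927 - 110.2668 = 66.8259 kg/day


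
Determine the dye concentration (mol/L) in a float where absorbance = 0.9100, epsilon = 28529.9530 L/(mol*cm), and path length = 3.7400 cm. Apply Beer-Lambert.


Formula: c = A / (epsilon * l)
Substituting: c = 0.9100 / (28529.9530 * 3.7400)
Result: 8.5284e-06 mol/L


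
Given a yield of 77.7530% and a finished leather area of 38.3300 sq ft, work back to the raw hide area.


Formula: raw = finished * 100 / yield
Substituting: raw = 38.3300 * 100 / 77.7530
Result: 49.2971 sq ft


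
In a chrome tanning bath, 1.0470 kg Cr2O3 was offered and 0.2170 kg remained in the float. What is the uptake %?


Formula: Uptake = (offered - residual) / offered * 100
Substituting: Uptake = (1.0470 - 0.2170) / 1.0470 * 100
Result: 79.2741 %


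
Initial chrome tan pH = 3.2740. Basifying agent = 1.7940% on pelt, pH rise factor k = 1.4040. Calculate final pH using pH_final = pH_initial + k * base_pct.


Formula: pH_final = pH_initial + k * base_pct
Substituting: pH_final = 3.2740 + 1.4040 * 1.7940
Result: 5.7928


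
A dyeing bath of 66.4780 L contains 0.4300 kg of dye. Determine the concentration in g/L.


Formula: Conc = dye_mass(kg) / volume(L) * 1000
Substituting: Conc = 0.4300 / 66.4780 * 1000
Result: 6.4683 g/L


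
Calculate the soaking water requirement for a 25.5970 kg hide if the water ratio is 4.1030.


Formula: Water = hide_weight * ratio
Substituting: Water = 25.5970 * 4.1030
Result: 105.0245 kg


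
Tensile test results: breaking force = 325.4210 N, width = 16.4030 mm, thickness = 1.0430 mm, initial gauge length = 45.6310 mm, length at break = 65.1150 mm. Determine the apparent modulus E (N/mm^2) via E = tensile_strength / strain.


TS = F / (w * t) = 325.4210 / (16.4030 * 1.0430) = 19.0212 N/mm^2
strain = (Lf - L0) / L0 = (65.1150 - 45.6310) / 45.6310 = 0.4270
E = TS / strain = 19.0212 / 0.4270 = 44.5471 N/mm^2


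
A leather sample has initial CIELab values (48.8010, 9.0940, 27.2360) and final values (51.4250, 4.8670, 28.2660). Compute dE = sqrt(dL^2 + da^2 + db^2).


dL = 2.6240, da = -4.2270, db = 1.0300
dE = sqrt(2.6240^2 + (-4.2270)^2 + 1.0300^2) = 5.0807


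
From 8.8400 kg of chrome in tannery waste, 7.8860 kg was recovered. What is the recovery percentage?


Formula: Recovery = recovered / input * 100
Substituting: Recovery = 7.8860 / 8.8400 * 100
Result: 89.2081 %


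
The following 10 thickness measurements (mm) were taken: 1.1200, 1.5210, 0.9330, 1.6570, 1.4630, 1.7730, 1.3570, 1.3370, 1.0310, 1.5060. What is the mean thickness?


Formula: Average = sum / n
Substituting: Average = 13.6980 / 10
Result: 1.3698 mm


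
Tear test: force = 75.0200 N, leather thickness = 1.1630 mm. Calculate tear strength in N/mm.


Formula: Tear strength = force / thickness
Substituting: Tear strength = 75.0200 / 1.1630
Result: 64.5056 N/mm


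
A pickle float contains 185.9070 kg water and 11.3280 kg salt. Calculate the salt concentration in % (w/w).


Formula: Conc = salt / (water + salt) * 100
Substituting: Conc = 11.3280 / (185.9070 + 11.3280) * 100
Result: 5.7434 %


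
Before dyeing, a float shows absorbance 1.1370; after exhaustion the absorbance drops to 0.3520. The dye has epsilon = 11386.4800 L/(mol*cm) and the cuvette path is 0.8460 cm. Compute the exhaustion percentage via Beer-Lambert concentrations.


c_initial = A_i / (epsilon * l) = 1.1370 / (11386.4800 * 0.8460) = 1.1803e-04 mol/L
c_final = A_f / (epsilon * l) = 0.3520 / (11386.4800 * 0.8460) = 3.6541e-05 mol/L
Exhaustion = (c_initial - c_final) / c_initial * 100 = (1.1803e-04 - 3.6541e-05) / 1.1803e-04 * 100 = 69.0413 %


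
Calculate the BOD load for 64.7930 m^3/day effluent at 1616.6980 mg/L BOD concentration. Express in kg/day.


Formula: BOD_load = volume * conc / 1000
Substituting: BOD_load = 64.7930 * 1616.6980 / 1000
Result: 104.7507 kg/day


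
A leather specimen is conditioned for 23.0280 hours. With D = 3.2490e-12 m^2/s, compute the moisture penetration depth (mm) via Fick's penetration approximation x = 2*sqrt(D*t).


t = 23.0280 hr * 3600 = 82900.8000 s
D * t = 3.2490e-12 * 82900.8000 = 2.6934e-07
x = 2 * sqrt(D*t) = 2 * sqrt(2.6934e-07) = 0.00103797 m = 1.0380 mm


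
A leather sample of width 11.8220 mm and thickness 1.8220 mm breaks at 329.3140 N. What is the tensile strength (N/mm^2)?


Formula: TS = force / (width * thickness)
Substituting: TS = 329.3140 / (11.8220 * 1.8220)
Result: 15.2887 N/mm^2


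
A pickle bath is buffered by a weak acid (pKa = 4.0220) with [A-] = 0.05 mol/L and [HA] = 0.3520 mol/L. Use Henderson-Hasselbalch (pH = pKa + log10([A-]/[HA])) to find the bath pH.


ratio = [A-] / [HA] = 0.05 / 0.3520 = 0.1420
log10(ratio) = -0.8476
pH = pKa + log10(ratio) = 4.0220 - 0.8476 = 3.1744


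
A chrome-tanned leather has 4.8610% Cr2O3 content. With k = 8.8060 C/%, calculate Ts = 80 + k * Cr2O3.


Formula: Ts = 80 + k * Cr2O3
Substituting: Ts = 80 + 8.8060 * 4.8610
Result: 122.8060 C


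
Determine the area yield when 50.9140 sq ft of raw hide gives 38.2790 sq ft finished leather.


Formula: Yield = finished / raw * 100
Substituting: Yield = 38.2790 / 50.9140 * 100
Result: 75.1836 %


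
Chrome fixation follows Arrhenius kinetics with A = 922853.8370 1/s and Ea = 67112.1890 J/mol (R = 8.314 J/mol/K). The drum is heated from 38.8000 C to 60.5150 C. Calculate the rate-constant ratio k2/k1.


T1 = 38.8000 + 273.15 = 311.9500 K; T2 = 60.5150 + 273.15 = 333.6650 K
k1 = A * exp(-Ea/(R*T1)) = 922853.8370 * exp(-67112.1890/(8.314*311.9500)) = 5.3344e-06 1/s
k2 = A * exp(-Ea/(R*T2)) = 922853.8370 * exp(-67112.1890/(8.314*333.6650)) = 2.8739e-05 1/s
k2/k1 = 2.8739e-05 / 5.3344e-06 = 5.3873


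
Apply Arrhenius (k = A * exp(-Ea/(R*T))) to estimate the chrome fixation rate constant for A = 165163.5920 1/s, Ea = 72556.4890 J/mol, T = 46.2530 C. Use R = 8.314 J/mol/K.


T_K = T_C + 273.15 = 46.2530 + 273.15 = 319.4030 K
exponent = -Ea / (R * T_K) = -72556.4890 / (8.314 * 319.4030) = -27.3229
k = A * exp(exponent) = 165163.5920 * exp(-27.3229) = 2.2476e-07 1/s


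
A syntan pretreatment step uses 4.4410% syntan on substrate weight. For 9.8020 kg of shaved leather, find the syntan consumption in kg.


Formula: Syntan = substrate * pct / 100
Substituting: Syntan = 9.8020 * 4.4410 / 100
Result: 0.4353 kg


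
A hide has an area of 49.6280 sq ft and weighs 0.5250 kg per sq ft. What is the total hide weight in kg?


Formula: Weight = area * weight_per_sqft
Substituting: Weight = 49.6280 * 0.5250
Result: 26.0547 kg


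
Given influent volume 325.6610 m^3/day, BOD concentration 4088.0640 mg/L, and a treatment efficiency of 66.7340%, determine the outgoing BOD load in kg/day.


Load_in = volume * conc / 1000 = 325.6610 * 4088.0640 / 1000 = 1331.3230 kg/day
Removed = Load_in * eff / 100 = 1331.3230 * 66.7340 / 100 = 888.4451 kg/day
Load_out = Load_in - Removed = 1331.3230 - 888.4451 = 442.8779 kg/day


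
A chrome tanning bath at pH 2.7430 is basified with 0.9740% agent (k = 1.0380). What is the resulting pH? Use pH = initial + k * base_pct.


Formula: pH_final = pH_initial + k * base_pct
Substituting: pH_final = 2.7430 + 1.0380 * 0.9740
Result: 3.7540


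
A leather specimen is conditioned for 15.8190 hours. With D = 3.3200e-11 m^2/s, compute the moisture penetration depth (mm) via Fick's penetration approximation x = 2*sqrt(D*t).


t = 15.8190 hr * 3600 = 56948.4000 s
D * t = 3.3200e-11 * 56948.4000 = 1.8907e-06
x = 2 * sqrt(D*t) = 2 * sqrt(1.8907e-06) = 0.00275005 m = 2.7500 mm


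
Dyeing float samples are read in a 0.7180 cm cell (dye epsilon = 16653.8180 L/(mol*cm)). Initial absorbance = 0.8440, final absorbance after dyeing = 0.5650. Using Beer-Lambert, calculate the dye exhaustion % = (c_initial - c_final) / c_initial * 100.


c_initial = A_i / (epsilon * l) = 0.8440 / (16653.8180 * 0.7180) = 7.0584e-05 mol/L
c_final = A_f / (epsilon * l) = 0.5650 / (16653.8180 * 0.7180) = 4.7251e-05 mol/L
Exhaustion = (c_initial - c_final) / c_initial * 100 = (7.0584e-05 - 4.7251e-05) / 7.0584e-05 * 100 = 33.0569 %


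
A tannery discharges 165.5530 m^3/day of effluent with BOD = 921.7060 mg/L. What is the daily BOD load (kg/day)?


Formula: BOD_load = volume * conc / 1000
Substituting: BOD_load = 165.5530 * 921.7060 / 1000
Result: 152.5912 kg/day


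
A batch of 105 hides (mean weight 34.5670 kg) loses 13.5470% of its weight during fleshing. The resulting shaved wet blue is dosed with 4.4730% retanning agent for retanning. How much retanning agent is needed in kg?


Total_raw = N * avg_wt = 105 * 34.5670 = 3629.5350 kg
Substrate = Total_raw * (1 - loss/100) = 3629.5350 * (1 - 13.5470/100) = 3137.8419 kg
Retan = Substrate * pct / 100 = 3137.8419 * 4.4730 / 100 = 140.3557 kg


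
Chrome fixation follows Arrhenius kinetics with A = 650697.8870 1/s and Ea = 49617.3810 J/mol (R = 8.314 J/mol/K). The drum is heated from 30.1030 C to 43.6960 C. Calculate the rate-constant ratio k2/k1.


T1 = 30.1030 + 273.15 = 303.2530 K; T2 = 43.6960 + 273.15 = 316.8460 K
k1 = A * exp(-Ea/(R*T1)) = 650697.8870 * exp(-49617.3810/(8.314*303.2530)) = 0.00184752 1/s
k2 = A * exp(-Ea/(R*T2)) = 650697.8870 * exp(-49617.3810/(8.314*316.8460)) = 0.00429789 1/s
k2/k1 = 0.00429789 / 0.00184752 = 2.3263


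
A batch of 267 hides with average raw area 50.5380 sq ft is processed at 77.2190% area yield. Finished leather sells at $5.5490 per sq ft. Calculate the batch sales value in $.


Raw_total = N * avg_area = 267 * 50.5380 = 13493.6460 sq ft
Finished = Raw_total * yield / 100 = 13493.6460 * 77.2190 / 100 = 10419.6585 sq ft
Value = Finished * price = 10419.6585 * 5.5490 = 57818.6850 $


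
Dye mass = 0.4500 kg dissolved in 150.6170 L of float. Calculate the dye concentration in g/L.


Formula: Conc = dye_mass(kg) / volume(L) * 1000
Substituting: Conc = 0.4500 / 150.6170 * 1000
Result: 2.9877 g/L


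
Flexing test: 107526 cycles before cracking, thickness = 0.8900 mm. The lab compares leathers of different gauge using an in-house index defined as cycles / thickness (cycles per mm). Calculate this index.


Formula: Index = cycles / thickness
Substituting: Index = 107526 / 0.8900
Result: 120815.7303 cycles/mm


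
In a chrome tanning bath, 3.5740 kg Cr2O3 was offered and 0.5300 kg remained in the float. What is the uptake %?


Formula: Uptake = (offered - residual) / offered * 100
Substituting: Uptake = (3.5740 - 0.5300) / 3.5740 * 100
Result: 85.1707 %


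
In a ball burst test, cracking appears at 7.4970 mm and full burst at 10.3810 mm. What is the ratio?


Formula: Ratio = crack / burst
Substituting: Ratio = 7.4970 / 10.3810
Result: 0.7222


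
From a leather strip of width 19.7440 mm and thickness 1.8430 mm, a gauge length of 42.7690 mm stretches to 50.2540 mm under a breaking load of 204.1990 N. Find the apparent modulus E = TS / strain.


TS = F / (w * t) = 204.1990 / (19.7440 * 1.8430) = 5.6117 N/mm^2
strain = (Lf - L0) / L0 = (50.2540 - 42.7690) / 42.7690 = 0.1750
E = TS / strain = 5.6117 / 0.1750 = 32.0649 N/mm^2


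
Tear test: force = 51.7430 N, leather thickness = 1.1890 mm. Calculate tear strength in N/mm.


Formula: Tear strength = force / thickness
Substituting: Tear strength = 51.7430 / 1.1890
Result: 43.5181 N/mm


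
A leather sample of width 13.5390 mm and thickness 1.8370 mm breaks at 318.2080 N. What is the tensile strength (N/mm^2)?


Formula: TS = force / (width * thickness)
Substituting: TS = 318.2080 / (13.5390 * 1.8370)
Result: 12.7943 N/mm^2


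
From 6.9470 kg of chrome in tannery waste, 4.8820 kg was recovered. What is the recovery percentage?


Formula: Recovery = recovered / input * 100
Substituting: Recovery = 4.8820 / 6.9470 * 100
Result: 70.2749 %


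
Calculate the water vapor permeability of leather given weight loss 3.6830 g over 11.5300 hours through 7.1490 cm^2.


Formula: WVP = loss / (area * time)
Substituting: WVP = 3.6830 / (7.1490 * 11.5300)
Result: 0.0446814 g/(cm^2*hr)


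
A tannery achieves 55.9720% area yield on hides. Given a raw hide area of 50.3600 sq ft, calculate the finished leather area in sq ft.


Formula: finished = raw * yield / 100
Substituting: finished = 50.3600 * 55.9720 / 100
Result: 28.1875 sq ft


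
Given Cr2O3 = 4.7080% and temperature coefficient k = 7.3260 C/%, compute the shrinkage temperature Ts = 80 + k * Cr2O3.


Formula: Ts = 80 + k * Cr2O3
Substituting: Ts = 80 + 7.3260 * 4.7080
Result: 114.4908 C


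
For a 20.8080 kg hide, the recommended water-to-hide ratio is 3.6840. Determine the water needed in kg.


Formula: Water = hide_weight * ratio
Substituting: Water = 20.8080 * 3.6840
Result: 76.6567 kg


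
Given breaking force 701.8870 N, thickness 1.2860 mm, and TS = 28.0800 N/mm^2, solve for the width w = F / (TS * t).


Formula: w = F / (TS * t)
Substituting: w = 701.8870 / (28.0800 * 1.2860)
Result: 19.4370 mm


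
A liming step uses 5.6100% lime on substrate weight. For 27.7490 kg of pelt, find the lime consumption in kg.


Formula: Lime = substrate * pct / 100
Substituting: Lime = 27.7490 * 5.6100 / 100
Result: 1.5567 kg


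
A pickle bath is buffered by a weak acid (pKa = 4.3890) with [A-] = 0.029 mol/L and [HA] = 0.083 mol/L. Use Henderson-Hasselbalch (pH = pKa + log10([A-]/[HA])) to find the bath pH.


ratio = [A-] / [HA] = 0.029 / 0.083 = 0.3494
log10(ratio) = -0.4567
pH = pKa + log10(ratio) = 4.3890 - 0.4567 = 3.9323


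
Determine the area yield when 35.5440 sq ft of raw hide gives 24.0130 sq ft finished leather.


Formula: Yield = finished / raw * 100
Substituting: Yield = 24.0130 / 35.5440 * 100
Result: 67.5585 %


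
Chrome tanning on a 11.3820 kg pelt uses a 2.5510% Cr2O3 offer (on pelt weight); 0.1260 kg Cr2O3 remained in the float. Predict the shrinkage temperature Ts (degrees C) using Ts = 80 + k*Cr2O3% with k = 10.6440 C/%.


Offered = pelt * offer_pct / 100 = 11.3820 * 2.5510 / 100 = 0.2904 kg
Uptake = offered - residual = 0.2904 - 0.1260 = 0.1644 kg
Cr2O3% on pelt = uptake / pelt * 100 = 0.1644 / 11.3820 * 100 = 1.4440 %
Ts = 80 + k * Cr2O3% = 80 + 10.6440 * 1.4440 = 95.3698 C


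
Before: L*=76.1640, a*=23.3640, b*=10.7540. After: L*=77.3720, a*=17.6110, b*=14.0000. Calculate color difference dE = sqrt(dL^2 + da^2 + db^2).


dL = 1.2080, da = -5.7530, db = 3.2460
dE = sqrt(1.2080^2 + (-5.7530)^2 + 3.2460^2) = 6.7151


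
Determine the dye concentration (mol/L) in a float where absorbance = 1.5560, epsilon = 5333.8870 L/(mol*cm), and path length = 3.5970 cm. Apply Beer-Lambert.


Formula: c = A / (epsilon * l)
Substituting: c = 1.5560 / (5333.8870 * 3.5970)
Result: 8.1101e-05 mol/L


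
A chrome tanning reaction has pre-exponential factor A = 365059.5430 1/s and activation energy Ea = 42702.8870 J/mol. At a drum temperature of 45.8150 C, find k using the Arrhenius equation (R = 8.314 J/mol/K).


T_K = T_C + 273.15 = 45.8150 + 273.15 = 318.9650 K
exponent = -Ea / (R * T_K) = -42702.8870 / (8.314 * 318.9650) = -16.1029
k = A * exp(exponent) = 365059.5430 * exp(-16.1029) = 0.0370648 1/s


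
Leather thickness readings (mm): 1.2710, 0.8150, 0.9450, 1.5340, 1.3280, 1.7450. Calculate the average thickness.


Formula: Average = sum / n
Substituting: Average = 7.6380 / 6
Result: 1.2730 mm


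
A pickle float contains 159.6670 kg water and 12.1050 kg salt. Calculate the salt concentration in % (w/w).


Formula: Conc = salt / (water + salt) * 100
Substituting: Conc = 12.1050 / (159.6670 + 12.1050) * 100
Result: 7.0471 %


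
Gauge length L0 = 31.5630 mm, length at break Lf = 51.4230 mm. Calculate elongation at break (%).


Formula: Elongation = (Lf - L0) / L0 * 100
Substituting: Elongation = (51.4230 - 31.5630) / 31.5630 * 100
Result: 62.9218 %


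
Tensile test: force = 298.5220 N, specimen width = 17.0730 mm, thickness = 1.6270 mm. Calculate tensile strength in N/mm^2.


Formula: TS = force / (width * thickness)
Substituting: TS = 298.5220 / (17.0730 * 1.6270)
Result: 10.7468 N/mm^2


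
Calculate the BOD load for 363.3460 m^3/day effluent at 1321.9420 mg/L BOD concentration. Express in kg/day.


Formula: BOD_load = volume * conc / 1000
Substituting: BOD_load = 363.3460 * 1321.9420 / 1000
Result: 480.3223 kg/day


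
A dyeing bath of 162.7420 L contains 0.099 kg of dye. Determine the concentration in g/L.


Formula: Conc = dye_mass(kg) / volume(L) * 1000
Substituting: Conc = 0.099 / 162.7420 * 1000
Result: 0.6083 g/L


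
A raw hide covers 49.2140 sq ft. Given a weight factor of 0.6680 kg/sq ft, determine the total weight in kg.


Formula: Weight = area * weight_per_sqft
Substituting: Weight = 49.2140 * 0.6680
Result: 32.8750 kg


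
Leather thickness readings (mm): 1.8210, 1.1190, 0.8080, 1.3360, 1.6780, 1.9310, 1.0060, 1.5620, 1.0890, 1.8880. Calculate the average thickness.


Formula: Average = sum / n
Substituting: Average = 14.2380 / 10
Result: 1.4238 mm


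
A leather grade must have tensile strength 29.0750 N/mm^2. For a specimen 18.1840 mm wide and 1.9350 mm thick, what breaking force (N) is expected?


Formula: F = TS * w * t
Substituting: F = 29.0750 * 18.1840 * 1.9350
Result: 1023.0341 N


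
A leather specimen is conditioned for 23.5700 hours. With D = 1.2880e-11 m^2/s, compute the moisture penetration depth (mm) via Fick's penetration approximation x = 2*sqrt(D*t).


t = 23.5700 hr * 3600 = 84852.0000 s
D * t = 1.2880e-11 * 84852.0000 = 1.0929e-06
x = 2 * sqrt(D*t) = 2 * sqrt(1.0929e-06) = 0.00209083 m = 2.0908 mm


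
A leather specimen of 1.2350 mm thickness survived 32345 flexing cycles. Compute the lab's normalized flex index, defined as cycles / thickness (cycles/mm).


Formula: Index = cycles / thickness
Substituting: Index = 32345 / 1.2350
Result: 26190.2834 cycles/mm


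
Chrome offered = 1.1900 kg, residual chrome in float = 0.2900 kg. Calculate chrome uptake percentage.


Formula: Uptake = (offered - residual) / offered * 100
Substituting: Uptake = (1.1900 - 0.2900) / 1.1900 * 100
Result: 75.6303 %


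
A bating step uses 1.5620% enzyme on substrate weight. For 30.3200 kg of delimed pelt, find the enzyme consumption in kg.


Formula: Enzyme = substrate * pct / 100
Substituting: Enzyme = 30.3200 * 1.5620 / 100
Result: 0.4736 kg


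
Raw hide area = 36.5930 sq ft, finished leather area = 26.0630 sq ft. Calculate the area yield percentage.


Formula: Yield = finished / raw * 100
Substituting: Yield = 26.0630 / 36.5930 * 100
Result: 71.2240 %


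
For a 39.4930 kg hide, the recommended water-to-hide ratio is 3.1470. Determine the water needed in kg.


Formula: Water = hide_weight * ratio
Substituting: Water = 39.4930 * 3.1470
Result: 124.2845 kg


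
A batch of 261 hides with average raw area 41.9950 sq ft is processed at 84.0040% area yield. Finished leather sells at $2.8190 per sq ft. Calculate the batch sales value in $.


Raw_total = N * avg_area = 261 * 41.9950 = 10960.6950 sq ft
Finished = Raw_total * yield / 100 = 10960.6950 * 84.0040 / 100 = 9207.4222 sq ft
Value = Finished * price = 9207.4222 * 2.8190 = 25955.7233 $


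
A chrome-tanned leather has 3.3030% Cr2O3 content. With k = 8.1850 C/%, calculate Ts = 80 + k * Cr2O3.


Formula: Ts = 80 + k * Cr2O3
Substituting: Ts = 80 + 8.1850 * 3.3030
Result: 107.0351 C


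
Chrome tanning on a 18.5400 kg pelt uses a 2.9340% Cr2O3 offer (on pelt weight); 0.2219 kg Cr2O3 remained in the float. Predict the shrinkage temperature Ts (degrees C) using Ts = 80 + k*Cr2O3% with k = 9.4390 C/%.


Offered = pelt * offer_pct / 100 = 18.5400 * 2.9340 / 100 = 0.5440 kg
Uptake = offered - residual = 0.5440 - 0.2219 = 0.3221 kg
Cr2O3% on pelt = uptake / pelt * 100 = 0.3221 / 18.5400 * 100 = 1.7371 %
Ts = 80 + k * Cr2O3% = 80 + 9.4390 * 1.7371 = 96.3968 C


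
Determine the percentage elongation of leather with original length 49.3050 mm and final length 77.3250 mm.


Formula: Elongation = (Lf - L0) / L0 * 100
Substituting: Elongation = (77.3250 - 49.3050) / 49.3050 * 100
Result: 56.8299 %


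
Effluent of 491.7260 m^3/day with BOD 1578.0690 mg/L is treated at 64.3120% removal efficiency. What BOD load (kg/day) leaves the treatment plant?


Load_in = volume * conc / 1000 = 491.7260 * 1578.0690 / 1000 = 775.9776 kg/day
Removed = Load_in * eff / 100 = 775.9776 * 64.3120 / 100 = 499.0467 kg/day
Load_out = Load_in - Removed = 775.9776 - 499.0467 = 276.9309 kg/day


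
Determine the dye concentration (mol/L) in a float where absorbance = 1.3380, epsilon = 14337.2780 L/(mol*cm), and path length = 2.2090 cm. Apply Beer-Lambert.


Formula: c = A / (epsilon * l)
Substituting: c = 1.3380 / (14337.2780 * 2.2090)
Result: 4.2247e-05 mol/L


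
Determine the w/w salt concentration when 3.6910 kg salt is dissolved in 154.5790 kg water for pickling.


Formula: Conc = salt / (water + salt) * 100
Substituting: Conc = 3.6910 / (154.5790 + 3.6910) * 100
Result: 2.3321 %


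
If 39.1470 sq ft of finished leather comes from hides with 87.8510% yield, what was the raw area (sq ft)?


Formula: raw = finished * 100 / yield
Substituting: raw = 39.1470 * 100 / 87.8510
Result: 44.5607 sq ft


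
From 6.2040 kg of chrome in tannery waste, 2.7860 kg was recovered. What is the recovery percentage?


Formula: Recovery = recovered / input * 100
Substituting: Recovery = 2.7860 / 6.2040 * 100
Result: 44.9065 %


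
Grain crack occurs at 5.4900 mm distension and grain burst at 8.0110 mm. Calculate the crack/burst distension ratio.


Formula: Ratio = crack / burst
Substituting: Ratio = 5.4900 / 8.0110
Result: 0.6853


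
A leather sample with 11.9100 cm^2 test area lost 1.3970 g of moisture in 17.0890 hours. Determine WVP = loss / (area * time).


Formula: WVP = loss / (area * time)
Substituting: WVP = 1.3970 / (11.9100 * 17.0890)
Result: 0.00686385 g/(cm^2*hr)


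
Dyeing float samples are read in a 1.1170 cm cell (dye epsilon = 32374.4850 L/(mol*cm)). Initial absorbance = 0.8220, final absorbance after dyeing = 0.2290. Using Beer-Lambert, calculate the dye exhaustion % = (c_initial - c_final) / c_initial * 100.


c_initial = A_i / (epsilon * l) = 0.8220 / (32374.4850 * 1.1170) = 2.2731e-05 mol/L
c_final = A_f / (epsilon * l) = 0.2290 / (32374.4850 * 1.1170) = 6.3326e-06 mol/L
Exhaustion = (c_initial - c_final) / c_initial * 100 = (2.2731e-05 - 6.3326e-06) / 2.2731e-05 * 100 = 72.1411 %


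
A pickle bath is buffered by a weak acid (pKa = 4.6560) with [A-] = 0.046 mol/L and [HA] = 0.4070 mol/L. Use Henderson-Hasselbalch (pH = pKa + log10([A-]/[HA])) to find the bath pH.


ratio = [A-] / [HA] = 0.046 / 0.4070 = 0.1130
log10(ratio) = -0.9468
pH = pKa + log10(ratio) = 4.6560 - 0.9468 = 3.7092


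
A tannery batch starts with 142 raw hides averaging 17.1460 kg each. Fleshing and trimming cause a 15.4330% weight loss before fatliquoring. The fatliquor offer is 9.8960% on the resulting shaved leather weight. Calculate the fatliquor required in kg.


Total_raw = N * avg_wt = 142 * 17.1460 = 2434.7320 kg
Substrate = Total_raw * (1 - loss/100) = 2434.7320 * (1 - 15.4330/100) = 2058.9798 kg
Fat = Substrate * pct / 100 = 2058.9798 * 9.8960 / 100 = 203.7566 kg


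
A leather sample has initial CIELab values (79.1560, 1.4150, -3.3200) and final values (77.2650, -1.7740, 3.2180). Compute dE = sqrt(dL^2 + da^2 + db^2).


dL = -1.8910, da = -3.1890, db = 6.5380
dE = sqrt((-1.8910)^2 + (-3.1890)^2 + 6.5380^2) = 7.5161


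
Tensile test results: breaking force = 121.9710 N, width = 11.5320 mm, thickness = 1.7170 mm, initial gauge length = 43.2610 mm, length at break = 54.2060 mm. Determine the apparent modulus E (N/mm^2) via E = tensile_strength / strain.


TS = F / (w * t) = 121.9710 / (11.5320 * 1.7170) = 6.1600 N/mm^2
strain = (Lf - L0) / L0 = (54.2060 - 43.2610) / 43.2610 = 0.2530
E = TS / strain = 6.1600 / 0.2530 = 24.3480 N/mm^2


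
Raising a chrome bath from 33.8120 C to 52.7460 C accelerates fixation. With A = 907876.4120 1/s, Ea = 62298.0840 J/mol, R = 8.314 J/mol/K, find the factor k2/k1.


T1 = 33.8120 + 273.15 = 306.9620 K; T2 = 52.7460 + 273.15 = 325.8960 K
k1 = A * exp(-Ea/(R*T1)) = 907876.4120 * exp(-62298.0840/(8.314*306.9620)) = 2.2730e-05 1/s
k2 = A * exp(-Ea/(R*T2)) = 907876.4120 * exp(-62298.0840/(8.314*325.8960)) = 9.3869e-05 1/s
k2/k1 = 9.3869e-05 / 2.2730e-05 = 4.1298


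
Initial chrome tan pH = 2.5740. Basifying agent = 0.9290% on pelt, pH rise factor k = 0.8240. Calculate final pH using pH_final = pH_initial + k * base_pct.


Formula: pH_final = pH_initial + k * base_pct
Substituting: pH_final = 2.5740 + 0.8240 * 0.9290
Result: 3.3395


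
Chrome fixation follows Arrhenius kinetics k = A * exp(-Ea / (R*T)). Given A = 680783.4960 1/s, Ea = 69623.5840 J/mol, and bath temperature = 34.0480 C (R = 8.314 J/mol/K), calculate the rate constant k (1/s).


T_K = T_C + 273.15 = 34.0480 + 273.15 = 307.1980 K
exponent = -Ea / (R * T_K) = -69623.5840 / (8.314 * 307.1980) = -27.2601
k = A * exp(exponent) = 680783.4960 * exp(-27.2601) = 9.8647e-07 1/s


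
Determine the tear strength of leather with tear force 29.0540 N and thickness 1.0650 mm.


Formula: Tear strength = force / thickness
Substituting: Tear strength = 29.0540 / 1.0650
Result: 27.2808 N/mm


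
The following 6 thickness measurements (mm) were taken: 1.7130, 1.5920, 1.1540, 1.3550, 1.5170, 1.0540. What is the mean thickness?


Formula: Average = sum / n
Substituting: Average = 8.3850 / 6
Result: 1.3975 mm


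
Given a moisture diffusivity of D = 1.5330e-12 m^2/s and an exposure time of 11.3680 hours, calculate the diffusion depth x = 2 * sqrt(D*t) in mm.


t = 11.3680 hr * 3600 = 40924.8000 s
D * t = 1.5330e-12 * 40924.8000 = 6.2738e-08
x = 2 * sqrt(D*t) = 2 * sqrt(6.2738e-08) = 5.0095e-04 m = 0.5009 mm


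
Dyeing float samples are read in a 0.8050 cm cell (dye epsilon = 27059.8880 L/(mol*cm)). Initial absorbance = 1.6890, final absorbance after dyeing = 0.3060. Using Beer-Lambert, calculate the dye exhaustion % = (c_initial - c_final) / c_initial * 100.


c_initial = A_i / (epsilon * l) = 1.6890 / (27059.8880 * 0.8050) = 7.7537e-05 mol/L
c_final = A_f / (epsilon * l) = 0.3060 / (27059.8880 * 0.8050) = 1.4048e-05 mol/L
Exhaustion = (c_initial - c_final) / c_initial * 100 = (7.7537e-05 - 1.4048e-05) / 7.7537e-05 * 100 = 81.8828 %


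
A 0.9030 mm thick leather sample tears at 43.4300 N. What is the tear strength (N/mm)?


Formula: Tear strength = force / thickness
Substituting: Tear strength = 43.4300 / 0.9030
Result: 48.0952 N/mm


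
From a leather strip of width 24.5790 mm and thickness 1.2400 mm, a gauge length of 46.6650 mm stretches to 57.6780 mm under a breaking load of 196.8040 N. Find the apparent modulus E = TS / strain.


TS = F / (w * t) = 196.8040 / (24.5790 * 1.2400) = 6.4573 N/mm^2
strain = (Lf - L0) / L0 = (57.6780 - 46.6650) / 46.6650 = 0.2360
E = TS / strain = 6.4573 / 0.2360 = 27.3611 N/mm^2


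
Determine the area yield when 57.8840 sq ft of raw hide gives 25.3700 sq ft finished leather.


Formula: Yield = finished / raw * 100
Substituting: Yield = 25.3700 / 57.8840 * 100
Result: 43.8290 %


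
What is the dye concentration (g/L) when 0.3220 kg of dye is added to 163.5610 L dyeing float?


Formula: Conc = dye_mass(kg) / volume(L) * 1000
Substituting: Conc = 0.3220 / 163.5610 * 1000
Result: 1.9687 g/L
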